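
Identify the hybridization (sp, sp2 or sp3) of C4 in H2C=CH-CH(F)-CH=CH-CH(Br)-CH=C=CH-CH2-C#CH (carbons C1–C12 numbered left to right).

C4 — 3 σ bonds, plus one π bond. Steric number 3, so sp2.

sp^2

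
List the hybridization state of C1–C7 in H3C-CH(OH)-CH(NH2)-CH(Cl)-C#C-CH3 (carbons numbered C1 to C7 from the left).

C1 is sp3: 4 σ bonds, 4 electron-density regions.
C2 carries 4 σ bonds, giving a steric number of 4, so it is sp3.
C3: 4 σ bonds; 4 regions of electron density → sp3.
C4: 4 σ bonds — 4 electron domains, sp3.
C5 has 2 σ bonds, plus two π bonds: steric number 2 → sp.
C6 — 2 σ bonds, plus two π bonds. Steric number 2, so sp.
C7 carries 4 σ bonds, giving a steric number of 4, so it is sp3.

C1 sp3, C2 sp3, C3 sp3, C4 sp3, C5 sp, C6 sp, C7 sp3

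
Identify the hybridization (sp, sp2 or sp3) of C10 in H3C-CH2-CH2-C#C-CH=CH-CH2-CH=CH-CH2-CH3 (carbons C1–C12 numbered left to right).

C10 has 3 σ bonds, plus one π bond: steric number 3 → sp2.

sp2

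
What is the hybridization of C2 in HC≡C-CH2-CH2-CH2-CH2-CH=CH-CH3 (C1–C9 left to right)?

sp

C2 carries 2 σ bonds, plus two π bonds, giving a steric number of 2, so it is sp.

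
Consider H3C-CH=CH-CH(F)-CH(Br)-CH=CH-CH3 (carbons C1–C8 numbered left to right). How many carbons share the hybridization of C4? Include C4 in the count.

4

C4 is sp3 (only σ bonds).
C1: sp3 ✓
C2: sp2
C3: sp2
C4: sp3 ✓
C5: sp3 ✓
C6: sp2
C7: sp2
C8: sp3 ✓
4 carbons are sp3.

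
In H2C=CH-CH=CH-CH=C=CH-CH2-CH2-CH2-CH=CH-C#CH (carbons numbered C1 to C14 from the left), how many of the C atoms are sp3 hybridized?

3

C1: sp2
C2: sp2
C3: sp2
C4: sp2
C5: sp2
C6: sp
C7: sp2
C8: sp3 ✓
C9: sp3 ✓
C10: sp3 ✓
C11: sp2
C12: sp2
C13: sp
C14: sp
C8, C9, C10 → 3 sp3 carbons.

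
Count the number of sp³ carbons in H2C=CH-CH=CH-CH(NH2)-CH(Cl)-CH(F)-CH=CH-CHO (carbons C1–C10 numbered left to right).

C1: sp2
C2: sp2
C3: sp2
C4: sp2
C5: sp3 ✓
C6: sp3 ✓
C7: sp3 ✓
C8: sp2
C9: sp2
C10: sp2
C5, C6, C7 → 3 sp3 carbons.

3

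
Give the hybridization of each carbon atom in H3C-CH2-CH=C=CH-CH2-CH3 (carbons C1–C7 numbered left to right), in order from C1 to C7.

C1 sp3, C2 sp3, C3 sp2, C4 sp, C5 sp2, C6 sp3, C7 sp3

C1 has 4 σ bonds: steric number 4 → sp3.
C2: 4 σ bonds — 4 electron domains, sp3.
C3 (3 σ bonds, plus one π bond) has steric number 3: sp2.
C4 is sp: 2 σ bonds, plus two π bonds, 2 electron-density regions.
C5 (3 σ bonds, plus one π bond) has steric number 3: sp2.
C6: 4 σ bonds — 4 electron domains, sp3.
C7 carries 4 σ bonds, giving a steric number of 4, so it is sp3.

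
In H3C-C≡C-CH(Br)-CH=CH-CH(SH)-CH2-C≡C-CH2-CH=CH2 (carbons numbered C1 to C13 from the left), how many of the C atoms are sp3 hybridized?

5

C1: sp3 ✓
C2: sp
C3: sp
C4: sp3 ✓
C5: sp2
C6: sp2
C7: sp3 ✓
C8: sp3 ✓
C9: sp
C10: sp
C11: sp3 ✓
C12: sp2
C13: sp2
C1, C4, C7, C8, C11 → 5 sp3 carbons.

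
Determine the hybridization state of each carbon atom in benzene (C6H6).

Every ring carbon has three σ bonds and contributes one p electron to the aromatic π system.

sp²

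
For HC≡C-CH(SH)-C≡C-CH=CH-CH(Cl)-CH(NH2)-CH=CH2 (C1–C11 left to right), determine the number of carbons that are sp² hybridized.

C1: sp
C2: sp
C3: sp3
C4: sp
C5: sp
C6: sp2 ✓
C7: sp2 ✓
C8: sp3
C9: sp3
C10: sp2 ✓
C11: sp2 ✓
C6, C7, C10, C11 → 4 sp2 carbons.

4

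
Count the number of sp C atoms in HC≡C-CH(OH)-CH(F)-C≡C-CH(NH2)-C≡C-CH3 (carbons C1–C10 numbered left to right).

6

C1: sp ✓
C2: sp ✓
C3: sp3
C4: sp3
C5: sp ✓
C6: sp ✓
C7: sp3
C8: sp ✓
C9: sp ✓
C10: sp3
C1, C2, C5, C6, C8, C9 → 6 sp carbons.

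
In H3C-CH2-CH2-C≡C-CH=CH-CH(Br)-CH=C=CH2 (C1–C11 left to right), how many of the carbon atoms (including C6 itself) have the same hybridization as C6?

4

C6 is sp2 (one π bond).
C1: sp3
C2: sp3
C3: sp3
C4: sp
C5: sp
C6: sp2 ✓
C7: sp2 ✓
C8: sp3
C9: sp2 ✓
C10: sp
C11: sp2 ✓
4 carbons are sp2.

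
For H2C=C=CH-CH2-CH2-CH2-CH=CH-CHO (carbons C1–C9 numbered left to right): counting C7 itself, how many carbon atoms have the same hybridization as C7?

5

C7 is sp2 (one π bond).
C1: sp2 ✓
C2: sp
C3: sp2 ✓
C4: sp3
C5: sp3
C6: sp3
C7: sp2 ✓
C8: sp2 ✓
C9: sp2 ✓
5 carbons are sp2.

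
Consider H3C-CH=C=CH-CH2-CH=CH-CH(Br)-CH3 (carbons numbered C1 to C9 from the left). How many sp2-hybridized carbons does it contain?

4

C1: sp3
C2: sp2 ✓
C3: sp
C4: sp2 ✓
C5: sp3
C6: sp2 ✓
C7: sp2 ✓
C8: sp3
C9: sp3
C2, C4, C6, C7 → 4 sp2 carbons.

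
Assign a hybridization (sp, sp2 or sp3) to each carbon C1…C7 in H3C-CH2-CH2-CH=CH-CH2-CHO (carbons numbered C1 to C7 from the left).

C1: 4 σ bonds — 4 electron domains, sp3.
C2 carries 4 σ bonds, giving a steric number of 4, so it is sp3.
C3: 4 σ bonds; 4 regions of electron density → sp3.
C4 is sp2: 3 σ bonds, plus one π bond, 3 electron-density regions.
C5 carries 3 σ bonds, plus one π bond, giving a steric number of 3, so it is sp2.
C6 is sp3: 4 σ bonds, 4 electron-density regions.
C7: 3 σ bonds, plus one π bond — 3 electron domains, sp2.

C1 sp3, C2 sp3, C3 sp3, C4 sp2, C5 sp2, C6 sp3, C7 sp2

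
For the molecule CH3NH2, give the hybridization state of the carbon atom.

sp3

The carbon atom (4 σ bonds) has steric number 4: sp3.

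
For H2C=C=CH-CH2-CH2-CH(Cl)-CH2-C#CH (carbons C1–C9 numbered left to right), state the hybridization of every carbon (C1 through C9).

C1 — 3 σ bonds, plus one π bond. Steric number 3, so sp2.
C2 carries 2 σ bonds, plus two π bonds, giving a steric number of 2, so it is sp.
C3 — 3 σ bonds, plus one π bond. Steric number 3, so sp2.
C4: 4 σ bonds; 4 regions of electron density → sp3.
C5 is sp3: 4 σ bonds, 4 electron-density regions.
C6 — 4 σ bonds. Steric number 4, so sp3.
C7 — 4 σ bonds. Steric number 4, so sp3.
C8 (2 σ bonds, plus two π bonds) has steric number 2: sp.
C9 has 2 σ bonds, plus two π bonds: steric number 2 → sp.

C1 sp2, C2 sp, C3 sp2, C4 sp3, C5 sp3, C6 sp3, C7 sp3, C8 sp, C9 sp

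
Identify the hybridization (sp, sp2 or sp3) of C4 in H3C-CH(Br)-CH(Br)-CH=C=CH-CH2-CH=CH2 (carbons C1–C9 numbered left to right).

C4 is sp2: 3 σ bonds, plus one π bond, 3 electron-density regions.

sp2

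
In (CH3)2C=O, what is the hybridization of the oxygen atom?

sp^2

One σ bond + two lone pairs = steric number 3 → sp2.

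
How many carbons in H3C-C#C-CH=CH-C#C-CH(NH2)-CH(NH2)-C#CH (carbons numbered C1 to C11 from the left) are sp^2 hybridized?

2

C1: sp3
C2: sp
C3: sp
C4: sp2 ✓
C5: sp2 ✓
C6: sp
C7: sp
C8: sp3
C9: sp3
C10: sp
C11: sp
C4, C5 → 2 sp2 carbons.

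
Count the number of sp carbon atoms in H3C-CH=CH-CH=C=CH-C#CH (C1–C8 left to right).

3

C1: sp3
C2: sp2
C3: sp2
C4: sp2
C5: sp ✓
C6: sp2
C7: sp ✓
C8: sp ✓
C5, C7, C8 → 3 sp carbons.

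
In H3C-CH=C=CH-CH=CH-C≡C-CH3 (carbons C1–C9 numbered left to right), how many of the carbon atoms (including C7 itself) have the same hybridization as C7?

3

C7 is sp (two π bonds).
C1: sp3
C2: sp2
C3: sp ✓
C4: sp2
C5: sp2
C6: sp2
C7: sp ✓
C8: sp ✓
C9: sp3
3 carbons are sp.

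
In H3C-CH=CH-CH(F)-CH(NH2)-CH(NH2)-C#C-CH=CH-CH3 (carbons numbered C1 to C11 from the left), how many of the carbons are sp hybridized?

2

C1: sp3
C2: sp2
C3: sp2
C4: sp3
C5: sp3
C6: sp3
C7: sp ✓
C8: sp ✓
C9: sp2
C10: sp2
C11: sp3
C7, C8 → 2 sp carbons.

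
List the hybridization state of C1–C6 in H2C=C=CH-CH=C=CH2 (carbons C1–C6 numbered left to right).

C1 is sp2: 3 σ bonds, plus one π bond, 3 electron-density regions.
C2 — 2 σ bonds, plus two π bonds. Steric number 2, so sp.
C3: 3 σ bonds, plus one π bond — 3 electron domains, sp2.
C4: 3 σ bonds, plus one π bond — 3 electron domains, sp2.
C5 carries 2 σ bonds, plus two π bonds, giving a steric number of 2, so it is sp.
C6 carries 3 σ bonds, plus one π bond, giving a steric number of 3, so it is sp2.

C1 sp2, C2 sp, C3 sp2, C4 sp2, C5 sp, C6 sp2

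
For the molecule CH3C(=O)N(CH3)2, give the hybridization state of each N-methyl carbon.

sp3

Each N-methyl carbon is sp3: 4 σ bonds, 4 electron-density regions.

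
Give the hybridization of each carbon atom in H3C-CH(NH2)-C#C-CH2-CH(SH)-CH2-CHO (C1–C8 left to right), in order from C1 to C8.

C1 has 4 σ bonds: steric number 4 → sp3.
C2 carries 4 σ bonds, giving a steric number of 4, so it is sp3.
C3 is sp: 2 σ bonds, plus two π bonds, 2 electron-density regions.
C4: 2 σ bonds, plus two π bonds — 2 electron domains, sp.
C5 — 4 σ bonds. Steric number 4, so sp3.
C6 — 4 σ bonds. Steric number 4, so sp3.
C7 (4 σ bonds) has steric number 4: sp3.
C8 — 3 σ bonds, plus one π bond. Steric number 3, so sp2.

C1 sp3, C2 sp3, C3 sp, C4 sp, C5 sp3, C6 sp3, C7 sp3, C8 sp2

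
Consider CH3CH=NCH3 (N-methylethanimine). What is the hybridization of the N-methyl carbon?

sp³

The N-methyl carbon: 4 σ bonds — 4 electron domains, sp3.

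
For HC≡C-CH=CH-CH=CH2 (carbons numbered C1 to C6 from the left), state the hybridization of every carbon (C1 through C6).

C1 sp, C2 sp, C3 sp2, C4 sp2, C5 sp2, C6 sp2

C1 (2 σ bonds, plus two π bonds) has steric number 2: sp.
C2 carries 2 σ bonds, plus two π bonds, giving a steric number of 2, so it is sp.
C3 carries 3 σ bonds, plus one π bond, giving a steric number of 3, so it is sp2.
C4 — 3 σ bonds, plus one π bond. Steric number 3, so sp2.
C5 (3 σ bonds, plus one π bond) has steric number 3: sp2.
C6: 3 σ bonds, plus one π bond; 3 regions of electron density → sp2.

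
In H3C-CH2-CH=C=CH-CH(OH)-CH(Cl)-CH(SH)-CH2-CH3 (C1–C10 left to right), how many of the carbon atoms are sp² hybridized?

2

C1: sp3
C2: sp3
C3: sp2 ✓
C4: sp
C5: sp2 ✓
C6: sp3
C7: sp3
C8: sp3
C9: sp3
C10: sp3
C3, C5 → 2 sp2 carbons.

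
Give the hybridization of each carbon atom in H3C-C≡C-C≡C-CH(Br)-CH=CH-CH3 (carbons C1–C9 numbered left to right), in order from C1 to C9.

C1 sp3, C2 sp, C3 sp, C4 sp, C5 sp, C6 sp3, C7 sp2, C8 sp2, C9 sp3

C1 has 4 σ bonds: steric number 4 → sp3.
C2: 2 σ bonds, plus two π bonds — 2 electron domains, sp.
C3: 2 σ bonds, plus two π bonds — 2 electron domains, sp.
C4 has 2 σ bonds, plus two π bonds: steric number 2 → sp.
C5: 2 σ bonds, plus two π bonds — 2 electron domains, sp.
C6 — 4 σ bonds. Steric number 4, so sp3.
C7 — 3 σ bonds, plus one π bond. Steric number 3, so sp2.
C8: 3 σ bonds, plus one π bond; 3 regions of electron density → sp2.
C9 (4 σ bonds) has steric number 4: sp3.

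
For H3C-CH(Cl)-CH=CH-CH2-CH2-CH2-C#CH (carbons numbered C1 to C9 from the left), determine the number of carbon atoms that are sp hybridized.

2

C1: sp3
C2: sp3
C3: sp2
C4: sp2
C5: sp3
C6: sp3
C7: sp3
C8: sp ✓
C9: sp ✓
C8, C9 → 2 sp carbons.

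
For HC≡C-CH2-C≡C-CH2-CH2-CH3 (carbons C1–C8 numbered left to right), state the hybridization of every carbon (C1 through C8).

C1 (2 σ bonds, plus two π bonds) has steric number 2: sp.
C2 has 2 σ bonds, plus two π bonds: steric number 2 → sp.
C3 — 4 σ bonds. Steric number 4, so sp3.
C4: 2 σ bonds, plus two π bonds; 2 regions of electron density → sp.
C5 — 2 σ bonds, plus two π bonds. Steric number 2, so sp.
C6 (4 σ bonds) has steric number 4: sp3.
C7 (4 σ bonds) has steric number 4: sp3.
C8: 4 σ bonds; 4 regions of electron density → sp3.

C1 sp, C2 sp, C3 sp3, C4 sp, C5 sp, C6 sp3, C7 sp3, C8 sp3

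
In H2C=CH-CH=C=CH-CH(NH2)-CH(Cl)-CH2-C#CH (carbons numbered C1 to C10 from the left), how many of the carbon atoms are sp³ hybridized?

3

C1: sp2
C2: sp2
C3: sp2
C4: sp
C5: sp2
C6: sp3 ✓
C7: sp3 ✓
C8: sp3 ✓
C9: sp
C10: sp
C6, C7, C8 → 3 sp3 carbons.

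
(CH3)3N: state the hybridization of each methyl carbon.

sp^3

Each methyl carbon: 4 σ bonds — 4 electron domains, sp3.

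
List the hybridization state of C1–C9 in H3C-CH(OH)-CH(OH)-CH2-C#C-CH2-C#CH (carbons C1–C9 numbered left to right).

C1 carries 4 σ bonds, giving a steric number of 4, so it is sp3.
C2 (4 σ bonds) has steric number 4: sp3.
C3: 4 σ bonds; 4 regions of electron density → sp3.
C4: 4 σ bonds — 4 electron domains, sp3.
C5: 2 σ bonds, plus two π bonds — 2 electron domains, sp.
C6: 2 σ bonds, plus two π bonds; 2 regions of electron density → sp.
C7: 4 σ bonds; 4 regions of electron density → sp3.
C8 has 2 σ bonds, plus two π bonds: steric number 2 → sp.
C9 (2 σ bonds, plus two π bonds) has steric number 2: sp.

C1 sp3, C2 sp3, C3 sp3, C4 sp3, C5 sp, C6 sp, C7 sp3, C8 sp, C9 sp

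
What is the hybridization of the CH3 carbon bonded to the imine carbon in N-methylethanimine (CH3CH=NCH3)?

The CH3 carbon bonded to the imine carbon (4 σ bonds) has steric number 4: sp3.

sp³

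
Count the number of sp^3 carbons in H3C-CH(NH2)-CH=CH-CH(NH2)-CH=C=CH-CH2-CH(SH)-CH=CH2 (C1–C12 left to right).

C1: sp3 ✓
C2: sp3 ✓
C3: sp2
C4: sp2
C5: sp3 ✓
C6: sp2
C7: sp
C8: sp2
C9: sp3 ✓
C10: sp3 ✓
C11: sp2
C12: sp2
C1, C2, C5, C9, C10 → 5 sp3 carbons.

5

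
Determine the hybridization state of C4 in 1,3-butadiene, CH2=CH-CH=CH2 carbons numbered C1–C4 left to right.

sp2

C4 is sp2: 3 σ bonds, plus one π bond, 3 electron-density regions.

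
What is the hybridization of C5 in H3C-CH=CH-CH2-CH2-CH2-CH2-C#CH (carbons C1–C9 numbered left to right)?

C5 — 4 σ bonds. Steric number 4, so sp3.

sp^3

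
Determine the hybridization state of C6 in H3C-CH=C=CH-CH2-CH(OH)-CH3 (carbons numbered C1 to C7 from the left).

sp^3

C6 (4 σ bonds) has steric number 4: sp3.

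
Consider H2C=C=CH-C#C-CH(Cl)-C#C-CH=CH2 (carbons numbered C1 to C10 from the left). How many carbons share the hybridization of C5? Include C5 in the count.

C5 is sp (two π bonds).
C1: sp2
C2: sp ✓
C3: sp2
C4: sp ✓
C5: sp ✓
C6: sp3
C7: sp ✓
C8: sp ✓
C9: sp2
C10: sp2
5 carbons are sp.

5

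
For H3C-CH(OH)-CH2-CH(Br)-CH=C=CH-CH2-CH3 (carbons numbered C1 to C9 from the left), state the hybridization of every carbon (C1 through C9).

C1 sp3, C2 sp3, C3 sp3, C4 sp3, C5 sp2, C6 sp, C7 sp2, C8 sp3, C9 sp3

C1 is sp3: 4 σ bonds, 4 electron-density regions.
C2 carries 4 σ bonds, giving a steric number of 4, so it is sp3.
C3 is sp3: 4 σ bonds, 4 electron-density regions.
C4 has 4 σ bonds: steric number 4 → sp3.
C5 has 3 σ bonds, plus one π bond: steric number 3 → sp2.
C6 (2 σ bonds, plus two π bonds) has steric number 2: sp.
C7 — 3 σ bonds, plus one π bond. Steric number 3, so sp2.
C8 carries 4 σ bonds, giving a steric number of 4, so it is sp3.
C9 — 4 σ bonds. Steric number 4, so sp3.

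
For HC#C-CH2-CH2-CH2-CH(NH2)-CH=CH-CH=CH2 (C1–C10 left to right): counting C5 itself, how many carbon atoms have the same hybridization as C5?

4

C5 is sp3 (only σ bonds).
C1: sp
C2: sp
C3: sp3 ✓
C4: sp3 ✓
C5: sp3 ✓
C6: sp3 ✓
C7: sp2
C8: sp2
C9: sp2
C10: sp2
4 carbons are sp3.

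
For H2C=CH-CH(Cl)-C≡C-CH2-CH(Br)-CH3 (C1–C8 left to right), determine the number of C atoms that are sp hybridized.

2

C1: sp2
C2: sp2
C3: sp3
C4: sp ✓
C5: sp ✓
C6: sp3
C7: sp3
C8: sp3
C4, C5 → 2 sp carbons.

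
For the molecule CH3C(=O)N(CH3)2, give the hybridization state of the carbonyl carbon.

sp2

The carbonyl carbon: 3 σ bonds, plus one π bond — 3 electron domains, sp2.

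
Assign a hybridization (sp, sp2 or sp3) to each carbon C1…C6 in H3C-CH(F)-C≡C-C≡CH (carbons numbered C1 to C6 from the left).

C1 carries 4 σ bonds, giving a steric number of 4, so it is sp3.
C2 has 4 σ bonds: steric number 4 → sp3.
C3 (2 σ bonds, plus two π bonds) has steric number 2: sp.
C4 has 2 σ bonds, plus two π bonds: steric number 2 → sp.
C5 (2 σ bonds, plus two π bonds) has steric number 2: sp.
C6 is sp: 2 σ bonds, plus two π bonds, 2 electron-density regions.

C1 sp3, C2 sp3, C3 sp, C4 sp, C5 sp, C6 sp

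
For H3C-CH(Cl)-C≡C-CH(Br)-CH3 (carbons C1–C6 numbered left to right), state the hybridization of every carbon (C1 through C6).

C1 sp3, C2 sp3, C3 sp, C4 sp, C5 sp3, C6 sp3

C1 — 4 σ bonds. Steric number 4, so sp3.
C2 has 4 σ bonds: steric number 4 → sp3.
C3 (2 σ bonds, plus two π bonds) has steric number 2: sp.
C4 carries 2 σ bonds, plus two π bonds, giving a steric number of 2, so it is sp.
C5: 4 σ bonds; 4 regions of electron density → sp3.
C6 — 4 σ bonds. Steric number 4, so sp3.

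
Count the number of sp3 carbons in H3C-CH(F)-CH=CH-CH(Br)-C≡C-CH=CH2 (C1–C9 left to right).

C1: sp3 ✓
C2: sp3 ✓
C3: sp2
C4: sp2
C5: sp3 ✓
C6: sp
C7: sp
C8: sp2
C9: sp2
C1, C2, C5 → 3 sp3 carbons.

3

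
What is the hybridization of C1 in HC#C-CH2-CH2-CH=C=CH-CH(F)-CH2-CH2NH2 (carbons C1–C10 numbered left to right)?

sp

C1 has 2 σ bonds, plus two π bonds: steric number 2 → sp.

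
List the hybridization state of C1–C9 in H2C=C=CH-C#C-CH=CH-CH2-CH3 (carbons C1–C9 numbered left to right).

C1 sp2, C2 sp, C3 sp2, C4 sp, C5 sp, C6 sp2, C7 sp2, C8 sp3, C9 sp3

C1 has 3 σ bonds, plus one π bond: steric number 3 → sp2.
C2 (2 σ bonds, plus two π bonds) has steric number 2: sp.
C3 (3 σ bonds, plus one π bond) has steric number 3: sp2.
C4 — 2 σ bonds, plus two π bonds. Steric number 2, so sp.
C5: 2 σ bonds, plus two π bonds — 2 electron domains, sp.
C6: 3 σ bonds, plus one π bond; 3 regions of electron density → sp2.
C7: 3 σ bonds, plus one π bond; 3 regions of electron density → sp2.
C8: 4 σ bonds — 4 electron domains, sp3.
C9 — 4 σ bonds. Steric number 4, so sp3.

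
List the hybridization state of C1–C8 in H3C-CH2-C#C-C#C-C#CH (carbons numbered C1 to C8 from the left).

C1 carries 4 σ bonds, giving a steric number of 4, so it is sp3.
C2 (4 σ bonds) has steric number 4: sp3.
C3: 2 σ bonds, plus two π bonds; 2 regions of electron density → sp.
C4 is sp: 2 σ bonds, plus two π bonds, 2 electron-density regions.
C5: 2 σ bonds, plus two π bonds; 2 regions of electron density → sp.
C6: 2 σ bonds, plus two π bonds — 2 electron domains, sp.
C7 — 2 σ bonds, plus two π bonds. Steric number 2, so sp.
C8 has 2 σ bonds, plus two π bonds: steric number 2 → sp.

C1 sp3, C2 sp3, C3 sp, C4 sp, C5 sp, C6 sp, C7 sp, C8 sp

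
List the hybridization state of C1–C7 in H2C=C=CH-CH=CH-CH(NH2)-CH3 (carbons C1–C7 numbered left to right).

C1 is sp2: 3 σ bonds, plus one π bond, 3 electron-density regions.
C2 is sp: 2 σ bonds, plus two π bonds, 2 electron-density regions.
C3: 3 σ bonds, plus one π bond — 3 electron domains, sp2.
C4 — 3 σ bonds, plus one π bond. Steric number 3, so sp2.
C5: 3 σ bonds, plus one π bond — 3 electron domains, sp2.
C6 (4 σ bonds) has steric number 4: sp3.
C7 is sp3: 4 σ bonds, 4 electron-density regions.

C1 sp2, C2 sp, C3 sp2, C4 sp2, C5 sp2, C6 sp3, C7 sp3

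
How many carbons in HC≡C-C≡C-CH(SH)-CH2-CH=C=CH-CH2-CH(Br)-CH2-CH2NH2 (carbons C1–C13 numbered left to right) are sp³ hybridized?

C1: sp
C2: sp
C3: sp
C4: sp
C5: sp3 ✓
C6: sp3 ✓
C7: sp2
C8: sp
C9: sp2
C10: sp3 ✓
C11: sp3 ✓
C12: sp3 ✓
C13: sp3 ✓
C5, C6, C10, C11, C12, C13 → 6 sp3 carbons.

6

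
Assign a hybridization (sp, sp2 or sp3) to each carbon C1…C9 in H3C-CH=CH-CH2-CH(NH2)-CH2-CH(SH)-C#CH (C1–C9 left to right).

C1 carries 4 σ bonds, giving a steric number of 4, so it is sp3.
C2 (3 σ bonds, plus one π bond) has steric number 3: sp2.
C3 carries 3 σ bonds, plus one π bond, giving a steric number of 3, so it is sp2.
C4: 4 σ bonds; 4 regions of electron density → sp3.
C5 (4 σ bonds) has steric number 4: sp3.
C6: 4 σ bonds — 4 electron domains, sp3.
C7: 4 σ bonds — 4 electron domains, sp3.
C8: 2 σ bonds, plus two π bonds — 2 electron domains, sp.
C9 carries 2 σ bonds, plus two π bonds, giving a steric number of 2, so it is sp.

C1 sp3, C2 sp2, C3 sp2, C4 sp3, C5 sp3, C6 sp3, C7 sp3, C8 sp, C9 sp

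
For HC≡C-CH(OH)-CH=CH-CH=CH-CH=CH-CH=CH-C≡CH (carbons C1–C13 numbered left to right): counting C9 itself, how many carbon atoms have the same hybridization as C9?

C9 is sp2 (one π bond).
C1: sp
C2: sp
C3: sp3
C4: sp2 ✓
C5: sp2 ✓
C6: sp2 ✓
C7: sp2 ✓
C8: sp2 ✓
C9: sp2 ✓
C10: sp2 ✓
C11: sp2 ✓
C12: sp
C13: sp
8 carbons are sp2.

8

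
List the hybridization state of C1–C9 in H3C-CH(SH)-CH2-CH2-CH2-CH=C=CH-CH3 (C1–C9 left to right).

C1 sp3, C2 sp3, C3 sp3, C4 sp3, C5 sp3, C6 sp2, C7 sp, C8 sp2, C9 sp3

C1 carries 4 σ bonds, giving a steric number of 4, so it is sp3.
C2: 4 σ bonds; 4 regions of electron density → sp3.
C3 carries 4 σ bonds, giving a steric number of 4, so it is sp3.
C4 has 4 σ bonds: steric number 4 → sp3.
C5: 4 σ bonds — 4 electron domains, sp3.
C6 (3 σ bonds, plus one π bond) has steric number 3: sp2.
C7 (2 σ bonds, plus two π bonds) has steric number 2: sp.
C8 (3 σ bonds, plus one π bond) has steric number 3: sp2.
C9: 4 σ bonds — 4 electron domains, sp3.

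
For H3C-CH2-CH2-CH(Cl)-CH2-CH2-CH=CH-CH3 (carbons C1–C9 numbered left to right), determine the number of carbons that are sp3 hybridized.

7

C1: sp3 ✓
C2: sp3 ✓
C3: sp3 ✓
C4: sp3 ✓
C5: sp3 ✓
C6: sp3 ✓
C7: sp2
C8: sp2
C9: sp3 ✓
C1, C2, C3, C4, C5, C6, C9 → 7 sp3 carbons.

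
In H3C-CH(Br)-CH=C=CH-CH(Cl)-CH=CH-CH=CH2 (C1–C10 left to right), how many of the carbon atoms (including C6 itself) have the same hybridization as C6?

3

C6 is sp3 (only σ bonds).
C1: sp3 ✓
C2: sp3 ✓
C3: sp2
C4: sp
C5: sp2
C6: sp3 ✓
C7: sp2
C8: sp2
C9: sp2
C10: sp2
3 carbons are sp3.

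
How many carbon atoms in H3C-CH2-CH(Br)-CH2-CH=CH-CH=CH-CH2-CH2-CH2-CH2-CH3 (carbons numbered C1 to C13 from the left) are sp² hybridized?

4

C1: sp3
C2: sp3
C3: sp3
C4: sp3
C5: sp2 ✓
C6: sp2 ✓
C7: sp2 ✓
C8: sp2 ✓
C9: sp3
C10: sp3
C11: sp3
C12: sp3
C13: sp3
C5, C6, C7, C8 → 4 sp2 carbons.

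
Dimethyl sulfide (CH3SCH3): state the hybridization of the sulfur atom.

sp^3

The sulfur atom — 2 σ bonds and 2 lone pairs. Steric number 4, so sp3.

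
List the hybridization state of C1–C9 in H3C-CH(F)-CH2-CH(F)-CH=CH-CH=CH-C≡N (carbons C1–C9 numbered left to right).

C1 sp3, C2 sp3, C3 sp3, C4 sp3, C5 sp2, C6 sp2, C7 sp2, C8 sp2, C9 sp

C1 has 4 σ bonds: steric number 4 → sp3.
C2: 4 σ bonds; 4 regions of electron density → sp3.
C3 is sp3: 4 σ bonds, 4 electron-density regions.
C4: 4 σ bonds; 4 regions of electron density → sp3.
C5: 3 σ bonds, plus one π bond — 3 electron domains, sp2.
C6: 3 σ bonds, plus one π bond; 3 regions of electron density → sp2.
C7 (3 σ bonds, plus one π bond) has steric number 3: sp2.
C8 (3 σ bonds, plus one π bond) has steric number 3: sp2.
C9: 2 σ bonds, plus two π bonds — 2 electron domains, sp.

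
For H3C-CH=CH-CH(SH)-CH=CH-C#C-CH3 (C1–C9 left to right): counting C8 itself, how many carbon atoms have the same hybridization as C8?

2

C8 is sp (two π bonds).
C1: sp3
C2: sp2
C3: sp2
C4: sp3
C5: sp2
C6: sp2
C7: sp ✓
C8: sp ✓
C9: sp3
2 carbons are sp.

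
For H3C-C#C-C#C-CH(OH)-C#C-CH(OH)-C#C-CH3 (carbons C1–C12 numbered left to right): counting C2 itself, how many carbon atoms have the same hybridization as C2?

C2 is sp (two π bonds).
C1: sp3
C2: sp ✓
C3: sp ✓
C4: sp ✓
C5: sp ✓
C6: sp3
C7: sp ✓
C8: sp ✓
C9: sp3
C10: sp ✓
C11: sp ✓
C12: sp3
8 carbons are sp.

8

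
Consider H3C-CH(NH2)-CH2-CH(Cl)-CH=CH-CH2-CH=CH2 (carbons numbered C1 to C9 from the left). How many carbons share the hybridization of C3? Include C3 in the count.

C3 is sp3 (only σ bonds).
C1: sp3 ✓
C2: sp3 ✓
C3: sp3 ✓
C4: sp3 ✓
C5: sp2
C6: sp2
C7: sp3 ✓
C8: sp2
C9: sp2
5 carbons are sp3.

5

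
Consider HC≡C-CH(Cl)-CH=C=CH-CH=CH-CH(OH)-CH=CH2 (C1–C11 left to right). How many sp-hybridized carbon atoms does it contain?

3

C1: sp ✓
C2: sp ✓
C3: sp3
C4: sp2
C5: sp ✓
C6: sp2
C7: sp2
C8: sp2
C9: sp3
C10: sp2
C11: sp2
C1, C2, C5 → 3 sp carbons.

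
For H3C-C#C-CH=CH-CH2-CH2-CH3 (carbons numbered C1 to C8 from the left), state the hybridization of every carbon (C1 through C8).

C1: 4 σ bonds; 4 regions of electron density → sp3.
C2 is sp: 2 σ bonds, plus two π bonds, 2 electron-density regions.
C3 — 2 σ bonds, plus two π bonds. Steric number 2, so sp.
C4 is sp2: 3 σ bonds, plus one π bond, 3 electron-density regions.
C5 has 3 σ bonds, plus one π bond: steric number 3 → sp2.
C6 — 4 σ bonds. Steric number 4, so sp3.
C7 is sp3: 4 σ bonds, 4 electron-density regions.
C8 carries 4 σ bonds, giving a steric number of 4, so it is sp3.

C1 sp3, C2 sp, C3 sp, C4 sp2, C5 sp2, C6 sp3, C7 sp3, C8 sp3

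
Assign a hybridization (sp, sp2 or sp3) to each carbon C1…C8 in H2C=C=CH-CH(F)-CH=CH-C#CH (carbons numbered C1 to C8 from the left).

C1 is sp2: 3 σ bonds, plus one π bond, 3 electron-density regions.
C2: 2 σ bonds, plus two π bonds — 2 electron domains, sp.
C3: 3 σ bonds, plus one π bond — 3 electron domains, sp2.
C4 is sp3: 4 σ bonds, 4 electron-density regions.
C5 — 3 σ bonds, plus one π bond. Steric number 3, so sp2.
C6 (3 σ bonds, plus one π bond) has steric number 3: sp2.
C7: 2 σ bonds, plus two π bonds; 2 regions of electron density → sp.
C8 — 2 σ bonds, plus two π bonds. Steric number 2, so sp.

C1 sp2, C2 sp, C3 sp2, C4 sp3, C5 sp2, C6 sp2, C7 sp, C8 sp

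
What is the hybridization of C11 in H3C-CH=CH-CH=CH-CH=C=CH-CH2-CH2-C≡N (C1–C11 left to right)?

sp

C11: 2 σ bonds, plus two π bonds — 2 electron domains, sp.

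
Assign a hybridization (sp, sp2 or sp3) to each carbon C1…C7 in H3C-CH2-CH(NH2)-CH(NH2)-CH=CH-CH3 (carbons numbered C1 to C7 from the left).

C1 sp3, C2 sp3, C3 sp3, C4 sp3, C5 sp2, C6 sp2, C7 sp3

C1 carries 4 σ bonds, giving a steric number of 4, so it is sp3.
C2 (4 σ bonds) has steric number 4: sp3.
C3 carries 4 σ bonds, giving a steric number of 4, so it is sp3.
C4 (4 σ bonds) has steric number 4: sp3.
C5 (3 σ bonds, plus one π bond) has steric number 3: sp2.
C6 is sp2: 3 σ bonds, plus one π bond, 3 electron-density regions.
C7 is sp3: 4 σ bonds, 4 electron-density regions.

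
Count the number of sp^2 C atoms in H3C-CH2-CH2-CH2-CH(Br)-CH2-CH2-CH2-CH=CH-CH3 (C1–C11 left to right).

C1: sp3
C2: sp3
C3: sp3
C4: sp3
C5: sp3
C6: sp3
C7: sp3
C8: sp3
C9: sp2 ✓
C10: sp2 ✓
C11: sp3
C9, C10 → 2 sp2 carbons.

2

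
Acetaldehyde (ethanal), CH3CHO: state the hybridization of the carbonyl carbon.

sp^2

The carbonyl carbon has 3 σ bonds, plus one π bond: steric number 3 → sp2.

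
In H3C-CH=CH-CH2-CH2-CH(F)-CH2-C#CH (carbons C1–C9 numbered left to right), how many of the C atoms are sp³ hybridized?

C1: sp3 ✓
C2: sp2
C3: sp2
C4: sp3 ✓
C5: sp3 ✓
C6: sp3 ✓
C7: sp3 ✓
C8: sp
C9: sp
C1, C4, C5, C6, C7 → 5 sp3 carbons.

5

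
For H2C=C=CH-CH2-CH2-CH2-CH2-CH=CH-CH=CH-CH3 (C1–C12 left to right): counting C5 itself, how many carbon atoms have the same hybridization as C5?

5

C5 is sp3 (only σ bonds).
C1: sp2
C2: sp
C3: sp2
C4: sp3 ✓
C5: sp3 ✓
C6: sp3 ✓
C7: sp3 ✓
C8: sp2
C9: sp2
C10: sp2
C11: sp2
C12: sp3 ✓
5 carbons are sp3.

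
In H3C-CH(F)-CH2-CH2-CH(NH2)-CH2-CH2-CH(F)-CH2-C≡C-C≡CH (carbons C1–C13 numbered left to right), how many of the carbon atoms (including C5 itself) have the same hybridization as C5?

C5 is sp3 (only σ bonds).
C1: sp3 ✓
C2: sp3 ✓
C3: sp3 ✓
C4: sp3 ✓
C5: sp3 ✓
C6: sp3 ✓
C7: sp3 ✓
C8: sp3 ✓
C9: sp3 ✓
C10: sp
C11: sp
C12: sp
C13: sp
9 carbons are sp3.

9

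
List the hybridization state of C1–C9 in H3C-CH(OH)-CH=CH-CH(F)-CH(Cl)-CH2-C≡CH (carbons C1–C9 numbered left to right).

C1 sp3, C2 sp3, C3 sp2, C4 sp2, C5 sp3, C6 sp3, C7 sp3, C8 sp, C9 sp

C1 — 4 σ bonds. Steric number 4, so sp3.
C2 carries 4 σ bonds, giving a steric number of 4, so it is sp3.
C3 is sp2: 3 σ bonds, plus one π bond, 3 electron-density regions.
C4: 3 σ bonds, plus one π bond — 3 electron domains, sp2.
C5 (4 σ bonds) has steric number 4: sp3.
C6 (4 σ bonds) has steric number 4: sp3.
C7: 4 σ bonds — 4 electron domains, sp3.
C8 — 2 σ bonds, plus two π bonds. Steric number 2, so sp.
C9 is sp: 2 σ bonds, plus two π bonds, 2 electron-density regions.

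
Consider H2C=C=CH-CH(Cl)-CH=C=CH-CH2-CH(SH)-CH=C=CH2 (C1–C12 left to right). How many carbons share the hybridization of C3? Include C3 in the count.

C3 is sp2 (one π bond).
C1: sp2 ✓
C2: sp
C3: sp2 ✓
C4: sp3
C5: sp2 ✓
C6: sp
C7: sp2 ✓
C8: sp3
C9: sp3
C10: sp2 ✓
C11: sp
C12: sp2 ✓
6 carbons are sp2.

6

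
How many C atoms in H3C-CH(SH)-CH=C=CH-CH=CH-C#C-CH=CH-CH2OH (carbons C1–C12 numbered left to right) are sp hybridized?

C1: sp3
C2: sp3
C3: sp2
C4: sp ✓
C5: sp2
C6: sp2
C7: sp2
C8: sp ✓
C9: sp ✓
C10: sp2
C11: sp2
C12: sp3
C4, C8, C9 → 3 sp carbons.

3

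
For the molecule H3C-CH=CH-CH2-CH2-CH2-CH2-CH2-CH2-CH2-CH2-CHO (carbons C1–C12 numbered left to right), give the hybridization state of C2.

sp²

C2 — 3 σ bonds, plus one π bond. Steric number 3, so sp2.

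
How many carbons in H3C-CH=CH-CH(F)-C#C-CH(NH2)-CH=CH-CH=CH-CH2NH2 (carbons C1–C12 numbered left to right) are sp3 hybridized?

4

C1: sp3 ✓
C2: sp2
C3: sp2
C4: sp3 ✓
C5: sp
C6: sp
C7: sp3 ✓
C8: sp2
C9: sp2
C10: sp2
C11: sp2
C12: sp3 ✓
C1, C4, C7, C12 → 4 sp3 carbons.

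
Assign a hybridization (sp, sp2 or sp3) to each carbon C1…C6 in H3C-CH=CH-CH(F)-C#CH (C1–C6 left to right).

C1 is sp3: 4 σ bonds, 4 electron-density regions.
C2 — 3 σ bonds, plus one π bond. Steric number 3, so sp2.
C3: 3 σ bonds, plus one π bond; 3 regions of electron density → sp2.
C4 — 4 σ bonds. Steric number 4, so sp3.
C5 is sp: 2 σ bonds, plus two π bonds, 2 electron-density regions.
C6 carries 2 σ bonds, plus two π bonds, giving a steric number of 2, so it is sp.

C1 sp3, C2 sp2, C3 sp2, C4 sp3, C5 sp, C6 sp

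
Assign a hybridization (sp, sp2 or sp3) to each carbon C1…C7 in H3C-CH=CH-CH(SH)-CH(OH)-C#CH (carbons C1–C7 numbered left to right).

C1 sp3, C2 sp2, C3 sp2, C4 sp3, C5 sp3, C6 sp, C7 sp

C1: 4 σ bonds — 4 electron domains, sp3.
C2 — 3 σ bonds, plus one π bond. Steric number 3, so sp2.
C3 (3 σ bonds, plus one π bond) has steric number 3: sp2.
C4 carries 4 σ bonds, giving a steric number of 4, so it is sp3.
C5 has 4 σ bonds: steric number 4 → sp3.
C6: 2 σ bonds, plus two π bonds — 2 electron domains, sp.
C7 — 2 σ bonds, plus two π bonds. Steric number 2, so sp.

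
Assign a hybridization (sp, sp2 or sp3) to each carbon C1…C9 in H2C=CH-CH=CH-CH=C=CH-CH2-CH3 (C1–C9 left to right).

C1 sp2, C2 sp2, C3 sp2, C4 sp2, C5 sp2, C6 sp, C7 sp2, C8 sp3, C9 sp3

C1 — 3 σ bonds, plus one π bond. Steric number 3, so sp2.
C2 — 3 σ bonds, plus one π bond. Steric number 3, so sp2.
C3 carries 3 σ bonds, plus one π bond, giving a steric number of 3, so it is sp2.
C4 carries 3 σ bonds, plus one π bond, giving a steric number of 3, so it is sp2.
C5 is sp2: 3 σ bonds, plus one π bond, 3 electron-density regions.
C6 is sp: 2 σ bonds, plus two π bonds, 2 electron-density regions.
C7 is sp2: 3 σ bonds, plus one π bond, 3 electron-density regions.
C8 carries 4 σ bonds, giving a steric number of 4, so it is sp3.
C9 has 4 σ bonds: steric number 4 → sp3.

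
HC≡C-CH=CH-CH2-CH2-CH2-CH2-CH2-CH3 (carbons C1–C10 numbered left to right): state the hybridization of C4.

sp^2

C4 carries 3 σ bonds, plus one π bond, giving a steric number of 3, so it is sp2.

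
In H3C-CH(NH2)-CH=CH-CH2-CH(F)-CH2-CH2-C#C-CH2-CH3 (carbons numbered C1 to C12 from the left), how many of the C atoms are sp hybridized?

C1: sp3
C2: sp3
C3: sp2
C4: sp2
C5: sp3
C6: sp3
C7: sp3
C8: sp3
C9: sp ✓
C10: sp ✓
C11: sp3
C12: sp3
C9, C10 → 2 sp carbons.

2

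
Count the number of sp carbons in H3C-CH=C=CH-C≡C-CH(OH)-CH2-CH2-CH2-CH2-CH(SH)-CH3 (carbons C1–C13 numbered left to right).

3

C1: sp3
C2: sp2
C3: sp ✓
C4: sp2
C5: sp ✓
C6: sp ✓
C7: sp3
C8: sp3
C9: sp3
C10: sp3
C11: sp3
C12: sp3
C13: sp3
C3, C5, C6 → 3 sp carbons.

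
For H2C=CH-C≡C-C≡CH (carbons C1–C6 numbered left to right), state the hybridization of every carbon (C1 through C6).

C1 carries 3 σ bonds, plus one π bond, giving a steric number of 3, so it is sp2.
C2: 3 σ bonds, plus one π bond — 3 electron domains, sp2.
C3 is sp: 2 σ bonds, plus two π bonds, 2 electron-density regions.
C4 is sp: 2 σ bonds, plus two π bonds, 2 electron-density regions.
C5 — 2 σ bonds, plus two π bonds. Steric number 2, so sp.
C6 (2 σ bonds, plus two π bonds) has steric number 2: sp.

C1 sp2, C2 sp2, C3 sp, C4 sp, C5 sp, C6 sp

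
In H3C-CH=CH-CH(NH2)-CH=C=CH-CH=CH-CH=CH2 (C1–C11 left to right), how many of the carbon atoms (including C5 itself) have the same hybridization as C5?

8

C5 is sp2 (one π bond).
C1: sp3
C2: sp2 ✓
C3: sp2 ✓
C4: sp3
C5: sp2 ✓
C6: sp
C7: sp2 ✓
C8: sp2 ✓
C9: sp2 ✓
C10: sp2 ✓
C11: sp2 ✓
8 carbons are sp2.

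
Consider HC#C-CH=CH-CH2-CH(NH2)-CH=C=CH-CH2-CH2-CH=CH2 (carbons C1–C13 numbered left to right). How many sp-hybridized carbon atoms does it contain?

C1: sp ✓
C2: sp ✓
C3: sp2
C4: sp2
C5: sp3
C6: sp3
C7: sp2
C8: sp ✓
C9: sp2
C10: sp3
C11: sp3
C12: sp2
C13: sp2
C1, C2, C8 → 3 sp carbons.

3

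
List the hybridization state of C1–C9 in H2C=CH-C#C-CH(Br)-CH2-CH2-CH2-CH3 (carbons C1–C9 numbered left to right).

C1 has 3 σ bonds, plus one π bond: steric number 3 → sp2.
C2 — 3 σ bonds, plus one π bond. Steric number 3, so sp2.
C3: 2 σ bonds, plus two π bonds — 2 electron domains, sp.
C4: 2 σ bonds, plus two π bonds — 2 electron domains, sp.
C5 — 4 σ bonds. Steric number 4, so sp3.
C6 — 4 σ bonds. Steric number 4, so sp3.
C7 carries 4 σ bonds, giving a steric number of 4, so it is sp3.
C8 (4 σ bonds) has steric number 4: sp3.
C9 (4 σ bonds) has steric number 4: sp3.

C1 sp2, C2 sp2, C3 sp, C4 sp, C5 sp3, C6 sp3, C7 sp3, C8 sp3, C9 sp3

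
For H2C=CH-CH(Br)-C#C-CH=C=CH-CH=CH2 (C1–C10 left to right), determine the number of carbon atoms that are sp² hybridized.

C1: sp2 ✓
C2: sp2 ✓
C3: sp3
C4: sp
C5: sp
C6: sp2 ✓
C7: sp
C8: sp2 ✓
C9: sp2 ✓
C10: sp2 ✓
C1, C2, C6, C8, C9, C10 → 6 sp2 carbons.

6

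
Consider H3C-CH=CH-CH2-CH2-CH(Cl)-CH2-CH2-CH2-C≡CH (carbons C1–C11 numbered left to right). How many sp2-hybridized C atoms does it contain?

C1: sp3
C2: sp2 ✓
C3: sp2 ✓
C4: sp3
C5: sp3
C6: sp3
C7: sp3
C8: sp3
C9: sp3
C10: sp
C11: sp
C2, C3 → 2 sp2 carbons.

2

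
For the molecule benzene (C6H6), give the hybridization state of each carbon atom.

Every ring carbon has three σ bonds and contributes one p electron to the aromatic π system.

sp2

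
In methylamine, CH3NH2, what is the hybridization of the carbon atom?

sp³

The carbon atom: 4 σ bonds — 4 electron domains, sp3.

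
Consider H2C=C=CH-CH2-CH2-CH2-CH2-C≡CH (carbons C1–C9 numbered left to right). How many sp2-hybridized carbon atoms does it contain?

2

C1: sp2 ✓
C2: sp
C3: sp2 ✓
C4: sp3
C5: sp3
C6: sp3
C7: sp3
C8: sp
C9: sp
C1, C3 → 2 sp2 carbons.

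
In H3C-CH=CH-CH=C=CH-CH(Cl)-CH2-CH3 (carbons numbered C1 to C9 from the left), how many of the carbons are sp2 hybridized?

4

C1: sp3
C2: sp2 ✓
C3: sp2 ✓
C4: sp2 ✓
C5: sp
C6: sp2 ✓
C7: sp3
C8: sp3
C9: sp3
C2, C3, C4, C6 → 4 sp2 carbons.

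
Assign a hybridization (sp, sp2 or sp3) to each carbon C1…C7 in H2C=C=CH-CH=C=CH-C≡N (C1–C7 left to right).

C1 has 3 σ bonds, plus one π bond: steric number 3 → sp2.
C2 is sp: 2 σ bonds, plus two π bonds, 2 electron-density regions.
C3: 3 σ bonds, plus one π bond; 3 regions of electron density → sp2.
C4 is sp2: 3 σ bonds, plus one π bond, 3 electron-density regions.
C5 — 2 σ bonds, plus two π bonds. Steric number 2, so sp.
C6 carries 3 σ bonds, plus one π bond, giving a steric number of 3, so it is sp2.
C7: 2 σ bonds, plus two π bonds; 2 regions of electron density → sp.

C1 sp2, C2 sp, C3 sp2, C4 sp2, C5 sp, C6 sp2, C7 sp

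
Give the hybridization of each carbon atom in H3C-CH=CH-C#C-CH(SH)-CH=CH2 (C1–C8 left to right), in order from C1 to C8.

C1 sp3, C2 sp2, C3 sp2, C4 sp, C5 sp, C6 sp3, C7 sp2, C8 sp2

C1 carries 4 σ bonds, giving a steric number of 4, so it is sp3.
C2 has 3 σ bonds, plus one π bond: steric number 3 → sp2.
C3 (3 σ bonds, plus one π bond) has steric number 3: sp2.
C4 is sp: 2 σ bonds, plus two π bonds, 2 electron-density regions.
C5 has 2 σ bonds, plus two π bonds: steric number 2 → sp.
C6 is sp3: 4 σ bonds, 4 electron-density regions.
C7 (3 σ bonds, plus one π bond) has steric number 3: sp2.
C8 — 3 σ bonds, plus one π bond. Steric number 3, so sp2.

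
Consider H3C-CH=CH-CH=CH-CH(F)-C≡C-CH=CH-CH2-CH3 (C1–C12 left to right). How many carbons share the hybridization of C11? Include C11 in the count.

C11 is sp3 (only σ bonds).
C1: sp3 ✓
C2: sp2
C3: sp2
C4: sp2
C5: sp2
C6: sp3 ✓
C7: sp
C8: sp
C9: sp2
C10: sp2
C11: sp3 ✓
C12: sp3 ✓
4 carbons are sp3.

4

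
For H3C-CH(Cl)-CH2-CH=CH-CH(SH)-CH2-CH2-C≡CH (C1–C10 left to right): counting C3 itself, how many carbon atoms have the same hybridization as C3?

6

C3 is sp3 (only σ bonds).
C1: sp3 ✓
C2: sp3 ✓
C3: sp3 ✓
C4: sp2
C5: sp2
C6: sp3 ✓
C7: sp3 ✓
C8: sp3 ✓
C9: sp
C10: sp
6 carbons are sp3.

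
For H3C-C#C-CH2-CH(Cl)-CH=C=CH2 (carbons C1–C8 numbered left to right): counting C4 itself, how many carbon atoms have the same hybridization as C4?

3

C4 is sp3 (only σ bonds).
C1: sp3 ✓
C2: sp
C3: sp
C4: sp3 ✓
C5: sp3 ✓
C6: sp2
C7: sp
C8: sp2
3 carbons are sp3.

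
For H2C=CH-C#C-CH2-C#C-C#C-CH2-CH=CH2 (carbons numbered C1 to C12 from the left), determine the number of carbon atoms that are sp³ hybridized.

C1: sp2
C2: sp2
C3: sp
C4: sp
C5: sp3 ✓
C6: sp
C7: sp
C8: sp
C9: sp
C10: sp3 ✓
C11: sp2
C12: sp2
C5, C10 → 2 sp3 carbons.

2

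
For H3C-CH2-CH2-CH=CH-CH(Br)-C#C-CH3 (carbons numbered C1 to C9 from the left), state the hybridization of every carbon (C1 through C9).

C1 carries 4 σ bonds, giving a steric number of 4, so it is sp3.
C2: 4 σ bonds — 4 electron domains, sp3.
C3 is sp3: 4 σ bonds, 4 electron-density regions.
C4: 3 σ bonds, plus one π bond — 3 electron domains, sp2.
C5: 3 σ bonds, plus one π bond — 3 electron domains, sp2.
C6 — 4 σ bonds. Steric number 4, so sp3.
C7 — 2 σ bonds, plus two π bonds. Steric number 2, so sp.
C8: 2 σ bonds, plus two π bonds — 2 electron domains, sp.
C9 carries 4 σ bonds, giving a steric number of 4, so it is sp3.

C1 sp3, C2 sp3, C3 sp3, C4 sp2, C5 sp2, C6 sp3, C7 sp, C8 sp, C9 sp3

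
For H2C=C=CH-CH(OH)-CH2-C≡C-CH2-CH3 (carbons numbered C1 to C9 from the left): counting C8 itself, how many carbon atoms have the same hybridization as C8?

C8 is sp3 (only σ bonds).
C1: sp2
C2: sp
C3: sp2
C4: sp3 ✓
C5: sp3 ✓
C6: sp
C7: sp
C8: sp3 ✓
C9: sp3 ✓
4 carbons are sp3.

4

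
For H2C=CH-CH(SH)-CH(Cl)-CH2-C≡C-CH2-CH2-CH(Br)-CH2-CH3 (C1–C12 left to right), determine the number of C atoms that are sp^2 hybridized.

C1: sp2 ✓
C2: sp2 ✓
C3: sp3
C4: sp3
C5: sp3
C6: sp
C7: sp
C8: sp3
C9: sp3
C10: sp3
C11: sp3
C12: sp3
C1, C2 → 2 sp2 carbons.

2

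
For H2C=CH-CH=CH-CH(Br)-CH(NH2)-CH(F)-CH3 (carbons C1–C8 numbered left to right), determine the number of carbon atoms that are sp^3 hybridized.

C1: sp2
C2: sp2
C3: sp2
C4: sp2
C5: sp3 ✓
C6: sp3 ✓
C7: sp3 ✓
C8: sp3 ✓
C5, C6, C7, C8 → 4 sp3 carbons.

4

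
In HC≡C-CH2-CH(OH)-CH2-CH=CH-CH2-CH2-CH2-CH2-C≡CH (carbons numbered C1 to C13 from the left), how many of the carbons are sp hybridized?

4

C1: sp ✓
C2: sp ✓
C3: sp3
C4: sp3
C5: sp3
C6: sp2
C7: sp2
C8: sp3
C9: sp3
C10: sp3
C11: sp3
C12: sp ✓
C13: sp ✓
C1, C2, C12, C13 → 4 sp carbons.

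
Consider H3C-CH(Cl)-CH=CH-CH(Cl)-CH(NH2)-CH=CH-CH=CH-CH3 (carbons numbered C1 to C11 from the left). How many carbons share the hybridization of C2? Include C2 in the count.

5

C2 is sp3 (only σ bonds).
C1: sp3 ✓
C2: sp3 ✓
C3: sp2
C4: sp2
C5: sp3 ✓
C6: sp3 ✓
C7: sp2
C8: sp2
C9: sp2
C10: sp2
C11: sp3 ✓
5 carbons are sp3.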